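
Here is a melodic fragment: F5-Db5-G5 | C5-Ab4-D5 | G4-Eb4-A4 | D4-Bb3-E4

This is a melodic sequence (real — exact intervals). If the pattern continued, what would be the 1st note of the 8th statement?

F#2

The unit is 3 notes. Position-1 pitches of the 4 shown cells: F5, C5, G4, D4.
Each moves down a 4th. Continuing: A3 → E3 → B2 → F#2.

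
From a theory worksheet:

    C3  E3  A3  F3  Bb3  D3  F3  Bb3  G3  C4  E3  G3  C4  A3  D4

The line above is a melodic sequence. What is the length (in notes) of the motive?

5

Try groups of 5 (3 cells in 15 notes):
C3 E3 A3 F3 Bb3 | D3 F3 Bb3 G3 C4 | E3 G3 C4 A3 D4
Every group is a transposition up a 2nd of the one before; no shorter unit works.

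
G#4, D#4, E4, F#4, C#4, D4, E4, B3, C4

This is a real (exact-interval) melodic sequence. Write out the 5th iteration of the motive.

C4 G3 Ab3

With a 3-note motive the entries are G#4, F#4, E4, each down a 2nd from the previous.
Continuing the starts: D4 → C4.
From C4 the exact shape gives C4 G3 Ab3.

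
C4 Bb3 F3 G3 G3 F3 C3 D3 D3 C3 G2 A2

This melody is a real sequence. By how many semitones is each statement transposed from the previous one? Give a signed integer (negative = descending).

With a 4-note motive the entries are C4, G3, D3, each down a 4th from the previous.
C4 to G3 spans -5 semitones.

-5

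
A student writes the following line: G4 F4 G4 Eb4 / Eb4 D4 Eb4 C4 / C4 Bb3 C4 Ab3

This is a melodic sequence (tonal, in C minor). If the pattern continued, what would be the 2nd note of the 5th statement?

Grouping in 4s, the 2nd note of each cell is F4, D4, Bb3.
Each moves down a 3rd. Continuing: G3 → Eb3.

Eb3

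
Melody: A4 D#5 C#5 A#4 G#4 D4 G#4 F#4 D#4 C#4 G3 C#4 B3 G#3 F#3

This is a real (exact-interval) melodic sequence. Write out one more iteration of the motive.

C3 F#3 E3 C#3 B2

With a 5-note motive the entries are A4, D4, G3, each down a 5th from the previous.
From C3 the exact shape gives C3 F#3 E3 C#3 B2.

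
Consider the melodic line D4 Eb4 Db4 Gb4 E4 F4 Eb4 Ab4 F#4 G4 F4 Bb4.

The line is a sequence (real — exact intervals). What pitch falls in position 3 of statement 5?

With 4-note cells, note 3 of each statement runs Db4, Eb4, F4.
Extending up a 2nd: G4 → A4.

A4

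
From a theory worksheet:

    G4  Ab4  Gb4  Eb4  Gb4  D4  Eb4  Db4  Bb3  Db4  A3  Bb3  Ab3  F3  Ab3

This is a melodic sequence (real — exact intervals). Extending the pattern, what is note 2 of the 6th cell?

G2

Grouping in 5s, the 2nd note of each cell is Ab4, Eb4, Bb3.
Each moves down a 4th. Continuing: F3 → C3 → G2.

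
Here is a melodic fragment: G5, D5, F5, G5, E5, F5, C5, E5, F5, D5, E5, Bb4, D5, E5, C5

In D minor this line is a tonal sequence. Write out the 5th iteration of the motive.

C5 G4 Bb4 C5 A4

Unit = 5 notes; the statements start on G5, F5, E5, moving down a 2nd each time.
Carrying on: D5 → C5.
So cell 5 is C5 G4 Bb4 C5 A4.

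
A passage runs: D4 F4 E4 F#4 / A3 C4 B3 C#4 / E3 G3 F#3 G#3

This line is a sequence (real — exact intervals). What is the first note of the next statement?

Unit = 4 notes; the statements start on D4, A3, E3, moving down a 4th each time.
One more step down a 4th gives B2.

B2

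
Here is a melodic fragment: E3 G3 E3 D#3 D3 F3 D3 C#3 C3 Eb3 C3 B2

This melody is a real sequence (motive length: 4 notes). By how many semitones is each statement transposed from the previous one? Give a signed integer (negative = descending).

With a 4-note motive the entries are E3, D3, C3, each down a 2nd from the previous.
E3→D3 is 50 − 52 = -2 semitones.

-2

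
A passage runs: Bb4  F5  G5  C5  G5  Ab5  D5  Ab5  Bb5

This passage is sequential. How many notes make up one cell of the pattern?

There are 9 notes; a 3-note unit gives 3 cells:
Bb4 F5 G5 | C5 G5 Ab5 | D5 Ab5 Bb5
That's a consistent up a 2nd shift per cell, and no other grouping gives one.

3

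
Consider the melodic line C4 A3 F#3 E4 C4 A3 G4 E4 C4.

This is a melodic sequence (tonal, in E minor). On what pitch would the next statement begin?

With a 3-note motive the entries are C4, E4, G4, each up a 3rd from the previous.
The next head, up a 3rd from G4, is B4.

B4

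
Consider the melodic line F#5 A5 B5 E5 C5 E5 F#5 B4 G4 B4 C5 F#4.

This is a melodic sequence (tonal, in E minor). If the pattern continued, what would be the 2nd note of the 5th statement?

C4

Grouping in 4s, the 2nd note of each cell is A5, E5, B4.
Extending down a 4th: F#4 → C4.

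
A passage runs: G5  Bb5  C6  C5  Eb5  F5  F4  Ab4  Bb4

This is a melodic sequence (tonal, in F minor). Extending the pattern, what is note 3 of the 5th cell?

Ab3

Grouping in 3s, the 3rd note of each cell is C6, F5, Bb4.
Carrying that down a 5th forward: Eb4 → Ab3.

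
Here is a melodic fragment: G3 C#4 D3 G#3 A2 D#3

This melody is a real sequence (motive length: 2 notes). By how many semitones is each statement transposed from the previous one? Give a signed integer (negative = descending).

Unit = 2 notes; the statements start on G3, D3, A2, moving down a 4th each time.
G3 to D3 spans -5 semitones.

-5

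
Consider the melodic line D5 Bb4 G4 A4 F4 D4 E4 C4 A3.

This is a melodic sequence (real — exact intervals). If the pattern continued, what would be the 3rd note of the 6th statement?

The unit is 3 notes. Position-3 pitches of the 3 shown cells: G4, D4, A3.
Carrying that down a 4th forward: E3 → B2 → F#2.

F#2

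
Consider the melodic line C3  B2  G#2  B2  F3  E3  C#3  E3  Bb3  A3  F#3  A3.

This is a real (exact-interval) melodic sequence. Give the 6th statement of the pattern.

Db5 C5 A4 C5

Taking 4-note groups, the heads are C3, F3, Bb3: the pattern moves up a 4th.
Carrying on: Eb4 → Ab4 → Db5.
From Db5 the exact shape gives Db5 C5 A4 C5.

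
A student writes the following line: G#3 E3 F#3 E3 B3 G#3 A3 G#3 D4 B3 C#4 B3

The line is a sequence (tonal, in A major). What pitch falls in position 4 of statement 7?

C#5

The unit is 4 notes. Position-4 pitches of the 3 shown cells: E3, G#3, B3.
Carrying that up a 3rd forward: D4 → F#4 → A4 → C#5.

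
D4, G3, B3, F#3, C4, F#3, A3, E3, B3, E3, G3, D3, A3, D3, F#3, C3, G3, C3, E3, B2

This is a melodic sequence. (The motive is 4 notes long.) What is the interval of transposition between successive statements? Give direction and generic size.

Taking 4-note groups, the heads are D4, C4, B3, A3, G3: the pattern moves down a 2nd.
From D4 to C4: down a 2nd.

down a 2nd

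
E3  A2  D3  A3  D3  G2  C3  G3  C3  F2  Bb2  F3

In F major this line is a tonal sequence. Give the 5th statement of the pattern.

A2 D2 G2 D3

Unit = 4 notes; the statements start on E3, D3, C3, moving down a 2nd each time.
Extending down a 2nd: Bb2 → A2.
Statement 5 starts on A2 and keeps the same diatonic contour: A2 D2 G2 D3.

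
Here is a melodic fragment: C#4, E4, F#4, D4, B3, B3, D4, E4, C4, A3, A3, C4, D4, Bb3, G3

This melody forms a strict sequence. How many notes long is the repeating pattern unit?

15 notes total. Splitting into 3 groups of 5:
C#4 E4 F#4 D4 B3 | B3 D4 E4 C4 A3 | A3 C4 D4 Bb3 G3
Each cell is the previous one down a 2nd — so the unit is 5 notes.

5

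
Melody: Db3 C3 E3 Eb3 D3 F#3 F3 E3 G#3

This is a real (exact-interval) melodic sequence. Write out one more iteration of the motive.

G3 F#3 A#3

Unit = 3 notes; the statements start on Db3, Eb3, F3, moving up a 2nd each time.
Statement 4 starts on G3 and keeps the same exact contour: G3 F#3 A#3.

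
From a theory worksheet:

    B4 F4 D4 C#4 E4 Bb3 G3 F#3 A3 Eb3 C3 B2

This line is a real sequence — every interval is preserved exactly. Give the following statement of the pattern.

D3 Ab2 F2 E2

The 4-note cells begin on B4, E4, A3 — each down a 5th from the last.
From D3 the exact shape gives D3 Ab2 F2 E2.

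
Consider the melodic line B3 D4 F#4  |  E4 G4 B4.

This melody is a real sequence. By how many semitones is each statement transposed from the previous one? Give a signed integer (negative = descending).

With a 3-note motive the entries are B3, E4, each up a 4th from the previous.
B3→E4 is 64 − 59 = 5 semitones.

5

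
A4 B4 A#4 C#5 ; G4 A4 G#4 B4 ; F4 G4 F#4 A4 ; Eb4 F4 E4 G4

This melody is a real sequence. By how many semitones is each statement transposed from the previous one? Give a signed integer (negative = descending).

-2

Taking 4-note groups, the heads are A4, G4, F4, Eb4: the pattern moves down a 2nd.
A4 to G4 spans -2 semitones.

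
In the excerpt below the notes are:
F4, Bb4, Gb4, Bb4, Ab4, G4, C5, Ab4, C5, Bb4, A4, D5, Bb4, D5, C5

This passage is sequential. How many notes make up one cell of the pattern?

5

15 notes total. Splitting into 3 groups of 5:
F4 Bb4 Gb4 Bb4 Ab4 | G4 C5 Ab4 C5 Bb4 | A4 D5 Bb4 D5 C5
Every group is a transposition up a 2nd of the one before; no shorter unit works.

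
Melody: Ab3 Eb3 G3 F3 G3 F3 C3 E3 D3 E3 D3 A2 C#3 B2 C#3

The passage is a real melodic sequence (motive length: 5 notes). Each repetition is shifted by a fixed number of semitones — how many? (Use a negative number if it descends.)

The 5-note cells begin on Ab3, F3, D3 — each down a 3rd from the last.
Ab3 to F3 spans -3 semitones.

-3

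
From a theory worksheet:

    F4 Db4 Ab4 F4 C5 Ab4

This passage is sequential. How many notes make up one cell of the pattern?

Try groups of 2 (3 cells in 6 notes):
F4 Db4 | Ab4 F4 | C5 Ab4
Each cell is the previous one up a 3rd — so the unit is 2 notes.

2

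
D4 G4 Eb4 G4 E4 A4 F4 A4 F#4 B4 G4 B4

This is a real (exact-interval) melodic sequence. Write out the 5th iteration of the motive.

A#4 D#5 B4 D#5

Taking 4-note groups, the heads are D4, E4, F#4: the pattern moves up a 2nd.
Continuing the starts: G#4 → A#4.
From A#4 the exact shape gives A#4 D#5 B4 D#5.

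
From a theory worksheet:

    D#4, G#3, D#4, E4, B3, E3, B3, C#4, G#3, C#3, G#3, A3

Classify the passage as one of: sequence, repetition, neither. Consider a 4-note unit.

Each 4-note cell is the previous one transposed down a 3rd.

sequence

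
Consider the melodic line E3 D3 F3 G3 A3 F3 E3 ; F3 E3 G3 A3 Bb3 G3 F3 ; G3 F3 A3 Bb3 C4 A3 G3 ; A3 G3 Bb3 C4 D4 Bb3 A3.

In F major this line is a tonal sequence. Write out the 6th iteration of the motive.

C4 Bb3 D4 E4 F4 D4 C4

The 7-note cells begin on E3, F3, G3, A3 — each up a 2nd from the last.
Continuing the starts: Bb3 → C4.
Statement 6 starts on C4 and keeps the same diatonic contour: C4 Bb3 D4 E4 F4 D4 C4.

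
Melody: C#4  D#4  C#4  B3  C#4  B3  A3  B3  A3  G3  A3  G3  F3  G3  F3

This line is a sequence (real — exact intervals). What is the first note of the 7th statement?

Taking 3-note groups, the heads are C#4, B3, A3, G3, F3: the pattern moves down a 2nd.
Continuing: Eb3 → Db3. Statement 7 starts on Db3.

Db3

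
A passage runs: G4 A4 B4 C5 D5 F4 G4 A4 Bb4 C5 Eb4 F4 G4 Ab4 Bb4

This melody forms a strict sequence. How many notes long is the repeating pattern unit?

There are 15 notes; a 5-note unit gives 3 cells:
G4 A4 B4 C5 D5 | F4 G4 A4 Bb4 C5 | Eb4 F4 G4 Ab4 Bb4
That's a consistent down a 2nd shift per cell, and no other grouping gives one.

5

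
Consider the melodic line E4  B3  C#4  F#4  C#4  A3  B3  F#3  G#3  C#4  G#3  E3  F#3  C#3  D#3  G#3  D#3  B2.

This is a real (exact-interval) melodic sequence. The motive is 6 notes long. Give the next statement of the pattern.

C#3 G#2 A#2 D#3 A#2 F#2

Unit = 6 notes; the statements start on E4, B3, F#3, moving down a 4th each time.
Statement 4 starts on C#3 and keeps the same exact contour: C#3 G#2 A#2 D#3 A#2 F#2.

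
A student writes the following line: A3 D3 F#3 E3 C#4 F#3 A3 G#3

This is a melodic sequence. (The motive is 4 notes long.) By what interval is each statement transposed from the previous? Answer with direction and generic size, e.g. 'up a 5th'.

Taking 4-note groups, the heads are A3, C#4: the pattern moves up a 3rd.
A3 to C#4 is up a 3rd.

up a 3rd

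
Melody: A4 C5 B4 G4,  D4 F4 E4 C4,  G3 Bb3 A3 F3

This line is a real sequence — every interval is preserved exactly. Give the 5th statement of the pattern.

F2 Ab2 G2 Eb2

With a 4-note motive the entries are A4, D4, G3, each down a 5th from the previous.
Continuing the starts: C3 → F2.
Statement 5 starts on F2 and keeps the same exact contour: F2 Ab2 G2 Eb2.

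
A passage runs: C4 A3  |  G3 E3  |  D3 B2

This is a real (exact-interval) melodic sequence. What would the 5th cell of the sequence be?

E2 C#2

Unit = 2 notes; the statements start on C4, G3, D3, moving down a 4th each time.
Continuing the starts: A2 → E2.
Statement 5 starts on E2 and keeps the same exact contour: E2 C#2.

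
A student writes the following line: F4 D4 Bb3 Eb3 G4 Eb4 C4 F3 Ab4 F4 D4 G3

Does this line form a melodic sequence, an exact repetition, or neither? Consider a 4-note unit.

sequence

Each 4-note cell is the previous one transposed up a 2nd.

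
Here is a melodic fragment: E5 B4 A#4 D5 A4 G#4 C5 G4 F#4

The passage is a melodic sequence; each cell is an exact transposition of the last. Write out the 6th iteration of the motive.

Unit = 3 notes; the statements start on E5, D5, C5, moving down a 2nd each time.
Carrying on: Bb4 → Ab4 → Gb4.
So cell 6 is Gb4 Db4 C4.

Gb4 Db4 C4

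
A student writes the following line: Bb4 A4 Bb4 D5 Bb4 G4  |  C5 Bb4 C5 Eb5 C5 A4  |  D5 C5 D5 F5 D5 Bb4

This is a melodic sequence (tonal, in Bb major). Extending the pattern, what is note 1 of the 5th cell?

The unit is 6 notes. Position-1 pitches of the 3 shown cells: Bb4, C5, D5.
Carrying that up a 2nd forward: Eb5 → F5.

F5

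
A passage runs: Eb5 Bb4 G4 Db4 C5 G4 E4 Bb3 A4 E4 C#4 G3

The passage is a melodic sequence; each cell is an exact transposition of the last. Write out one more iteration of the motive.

F#4 C#4 A#3 E3

Taking 4-note groups, the heads are Eb5, C5, A4: the pattern moves down a 3rd.
From F#4 the exact shape gives F#4 C#4 A#3 E3.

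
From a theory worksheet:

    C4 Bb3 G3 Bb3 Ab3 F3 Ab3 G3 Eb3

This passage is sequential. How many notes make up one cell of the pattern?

3

There are 9 notes; a 3-note unit gives 3 cells:
C4 Bb3 G3 | Bb3 Ab3 F3 | Ab3 G3 Eb3
That's a consistent down a 2nd shift per cell, and no other grouping gives one.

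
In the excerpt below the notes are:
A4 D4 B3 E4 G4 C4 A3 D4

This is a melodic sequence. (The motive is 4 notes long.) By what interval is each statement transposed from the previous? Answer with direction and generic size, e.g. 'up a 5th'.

Unit = 4 notes; the statements start on A4, G4, moving down a 2nd each time.
A4 to G4 is down a 2nd.

down a 2nd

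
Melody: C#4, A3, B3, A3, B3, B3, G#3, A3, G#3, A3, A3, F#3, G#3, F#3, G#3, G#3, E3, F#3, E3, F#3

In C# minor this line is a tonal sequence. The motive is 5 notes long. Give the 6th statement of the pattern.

E3 C#3 D#3 C#3 D#3

With a 5-note motive the entries are C#4, B3, A3, G#3, each down a 2nd from the previous.
Continuing the starts: F#3 → E3.
So cell 6 is E3 C#3 D#3 C#3 D#3.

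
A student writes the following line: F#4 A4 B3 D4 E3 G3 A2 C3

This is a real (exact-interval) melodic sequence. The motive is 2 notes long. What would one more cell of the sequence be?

D2 F2

With a 2-note motive the entries are F#4, B3, E3, A2, each down a 5th from the previous.
Statement 5 starts on D2 and keeps the same exact contour: D2 F2.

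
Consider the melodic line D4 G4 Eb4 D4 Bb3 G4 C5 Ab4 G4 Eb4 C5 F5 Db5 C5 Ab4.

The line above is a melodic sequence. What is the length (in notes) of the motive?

5

15 notes total. Splitting into 3 groups of 5:
D4 G4 Eb4 D4 Bb3 | G4 C5 Ab4 G4 Eb4 | C5 F5 Db5 C5 Ab4
Each cell is the previous one up a 4th — so the unit is 5 notes.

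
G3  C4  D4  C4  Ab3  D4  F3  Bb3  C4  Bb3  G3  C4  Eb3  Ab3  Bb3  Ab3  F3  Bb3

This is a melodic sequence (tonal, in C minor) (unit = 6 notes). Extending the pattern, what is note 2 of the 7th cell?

With 6-note cells, note 2 of each statement runs C4, Bb3, Ab3.
Carrying that down a 2nd forward: G3 → F3 → Eb3 → D3.

D3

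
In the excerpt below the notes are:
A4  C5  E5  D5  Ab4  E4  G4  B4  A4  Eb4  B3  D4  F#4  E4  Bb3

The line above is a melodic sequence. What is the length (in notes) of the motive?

5

15 notes total. Splitting into 3 groups of 5:
A4 C5 E5 D5 Ab4 | E4 G4 B4 A4 Eb4 | B3 D4 F#4 E4 Bb3
That's a consistent down a 4th shift per cell, and no other grouping gives one.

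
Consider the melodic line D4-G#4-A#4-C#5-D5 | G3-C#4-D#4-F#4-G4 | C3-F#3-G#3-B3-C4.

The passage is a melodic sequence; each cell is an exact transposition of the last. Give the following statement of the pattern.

F2 B2 C#3 E3 F3

With a 5-note motive the entries are D4, G3, C3, each down a 5th from the previous.
From F2 the exact shape gives F2 B2 C#3 E3 F3.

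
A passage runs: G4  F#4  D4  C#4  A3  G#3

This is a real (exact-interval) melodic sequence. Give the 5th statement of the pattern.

B2 A#2

With a 2-note motive the entries are G4, D4, A3, each down a 4th from the previous.
Extending down a 4th: E3 → B2.
Statement 5 starts on B2 and keeps the same exact contour: B2 A#2.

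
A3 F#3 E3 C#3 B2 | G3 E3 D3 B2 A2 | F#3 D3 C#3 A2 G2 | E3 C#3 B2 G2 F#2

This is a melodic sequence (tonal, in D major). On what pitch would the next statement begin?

With a 5-note motive the entries are A3, G3, F#3, E3, each down a 2nd from the previous.
One more step down a 2nd gives D3.

D3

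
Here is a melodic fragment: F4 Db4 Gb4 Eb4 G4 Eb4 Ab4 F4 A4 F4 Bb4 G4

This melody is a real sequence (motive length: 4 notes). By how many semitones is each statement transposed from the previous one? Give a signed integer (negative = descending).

The 4-note cells begin on F4, G4, A4 — each up a 2nd from the last.
F4→G4 is 67 − 65 = 2 semitones.

2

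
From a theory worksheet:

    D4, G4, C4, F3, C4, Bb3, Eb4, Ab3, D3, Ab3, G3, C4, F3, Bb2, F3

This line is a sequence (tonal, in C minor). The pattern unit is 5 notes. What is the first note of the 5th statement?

C3

Unit = 5 notes; the statements start on D4, Bb3, G3, moving down a 3rd each time.
Extending the heads down a 3rd: Eb3 → C3.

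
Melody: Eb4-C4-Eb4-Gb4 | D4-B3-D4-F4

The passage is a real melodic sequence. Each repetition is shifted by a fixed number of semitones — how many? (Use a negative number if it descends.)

With a 4-note motive the entries are Eb4, D4, each down a 2nd from the previous.
Counting half-steps from Eb4 to D4: -1.

-1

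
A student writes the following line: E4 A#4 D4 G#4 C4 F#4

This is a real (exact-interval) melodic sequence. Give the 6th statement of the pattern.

Gb3 C4

With a 2-note motive the entries are E4, D4, C4, each down a 2nd from the previous.
Continuing the starts: Bb3 → Ab3 → Gb3.
So cell 6 is Gb3 C4.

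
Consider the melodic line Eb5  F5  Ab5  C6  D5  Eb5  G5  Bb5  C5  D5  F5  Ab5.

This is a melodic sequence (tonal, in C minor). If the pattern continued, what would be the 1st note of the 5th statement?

Ab4

Grouping in 4s, the 1st note of each cell is Eb5, D5, C5.
Extending down a 2nd: Bb4 → Ab4.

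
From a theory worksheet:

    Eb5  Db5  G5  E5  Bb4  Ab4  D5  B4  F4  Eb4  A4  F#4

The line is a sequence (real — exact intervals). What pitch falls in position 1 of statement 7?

The unit is 4 notes. Position-1 pitches of the 3 shown cells: Eb5, Bb4, F4.
Each moves down a 4th. Continuing: C4 → G3 → D3 → A2.

A2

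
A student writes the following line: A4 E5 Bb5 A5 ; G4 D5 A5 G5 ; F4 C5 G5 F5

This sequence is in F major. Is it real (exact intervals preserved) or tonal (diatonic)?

Every note is diatonic to F major.
Cell 1 has +6 semitones from note 2 to 3, but cell 2 has +7 — the interval quality changes while the contour stays the same, which is the hallmark of a tonal sequence.

tonal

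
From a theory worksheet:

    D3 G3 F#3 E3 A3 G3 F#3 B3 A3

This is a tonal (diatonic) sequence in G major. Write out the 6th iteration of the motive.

B3 E4 D4

The 3-note cells begin on D3, E3, F#3 — each up a 2nd from the last.
Carrying on: G3 → A3 → B3.
From B3 the diatonic shape gives B3 E4 D4.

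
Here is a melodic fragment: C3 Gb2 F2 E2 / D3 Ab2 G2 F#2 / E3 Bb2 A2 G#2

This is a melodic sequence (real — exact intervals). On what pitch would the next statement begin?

Taking 4-note groups, the heads are C3, D3, E3: the pattern moves up a 2nd.
One more step up a 2nd gives F#3.

F#3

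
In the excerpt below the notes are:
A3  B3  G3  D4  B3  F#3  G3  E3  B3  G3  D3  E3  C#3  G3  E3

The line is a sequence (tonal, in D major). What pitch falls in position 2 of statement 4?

The unit is 5 notes. Position-2 pitches of the 3 shown cells: B3, G3, E3.
From E3, down a 3rd gives C#3.

C#3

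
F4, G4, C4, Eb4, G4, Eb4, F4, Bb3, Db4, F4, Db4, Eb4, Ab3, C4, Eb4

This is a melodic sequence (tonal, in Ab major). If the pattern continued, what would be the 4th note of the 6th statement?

G3

Grouping in 5s, the 4th note of each cell is Eb4, Db4, C4.
Carrying that down a 2nd forward: Bb3 → Ab3 → G3.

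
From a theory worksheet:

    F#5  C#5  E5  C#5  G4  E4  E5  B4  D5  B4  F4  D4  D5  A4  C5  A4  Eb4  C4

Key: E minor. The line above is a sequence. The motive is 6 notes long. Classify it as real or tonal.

real

Each cell has the same semitone pattern (-5, 3, -3, -6, -3) — intervals are preserved exactly.
And C#5 lies outside E minor, so the sequence is real rather than tonal.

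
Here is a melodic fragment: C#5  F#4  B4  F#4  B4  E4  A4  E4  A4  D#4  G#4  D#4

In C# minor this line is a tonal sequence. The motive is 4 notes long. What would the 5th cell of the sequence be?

Taking 4-note groups, the heads are C#5, B4, A4: the pattern moves down a 2nd.
Continuing the starts: G#4 → F#4.
Statement 5 starts on F#4 and keeps the same diatonic contour: F#4 B3 E4 B3.

F#4 B3 E4 B3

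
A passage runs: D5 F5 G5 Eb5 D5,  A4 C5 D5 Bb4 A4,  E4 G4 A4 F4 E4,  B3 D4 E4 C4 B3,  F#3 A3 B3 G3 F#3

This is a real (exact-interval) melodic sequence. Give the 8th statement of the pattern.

D#2 F#2 G#2 E2 D#2

With a 5-note motive the entries are D5, A4, E4, B3, F#3, each down a 4th from the previous.
Extending down a 4th: C#3 → G#2 → D#2.
From D#2 the exact shape gives D#2 F#2 G#2 E2 D#2.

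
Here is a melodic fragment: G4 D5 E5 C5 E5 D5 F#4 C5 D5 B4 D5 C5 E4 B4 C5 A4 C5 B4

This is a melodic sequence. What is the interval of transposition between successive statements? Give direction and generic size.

Taking 6-note groups, the heads are G4, F#4, E4: the pattern moves down a 2nd.
From G4 to F#4: down a 2nd.

down a 2nd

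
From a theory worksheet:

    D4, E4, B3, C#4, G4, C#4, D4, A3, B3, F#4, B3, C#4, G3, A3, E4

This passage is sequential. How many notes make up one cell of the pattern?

15 notes total. Splitting into 3 groups of 5:
D4 E4 B3 C#4 G4 | C#4 D4 A3 B3 F#4 | B3 C#4 G3 A3 E4
Every group is a transposition down a 2nd of the one before; no shorter unit works.

5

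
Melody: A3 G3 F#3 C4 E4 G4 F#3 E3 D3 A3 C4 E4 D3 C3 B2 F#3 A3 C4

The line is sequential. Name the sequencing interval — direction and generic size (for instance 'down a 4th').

down a 3rd

Unit = 6 notes; the statements start on A3, F#3, D3, moving down a 3rd each time.
A3 to F#3 is down a 3rd.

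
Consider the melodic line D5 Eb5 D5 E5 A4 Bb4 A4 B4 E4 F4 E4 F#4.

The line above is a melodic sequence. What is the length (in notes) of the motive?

4

There are 12 notes; a 4-note unit gives 3 cells:
D5 Eb5 D5 E5 | A4 Bb4 A4 B4 | E4 F4 E4 F#4
That's a consistent down a 4th shift per cell, and no other grouping gives one.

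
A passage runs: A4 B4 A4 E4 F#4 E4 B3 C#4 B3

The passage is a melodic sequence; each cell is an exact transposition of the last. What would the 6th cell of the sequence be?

G#2 A#2 G#2

Taking 3-note groups, the heads are A4, E4, B3: the pattern moves down a 4th.
Continuing the starts: F#3 → C#3 → G#2.
Statement 6 starts on G#2 and keeps the same exact contour: G#2 A#2 G#2.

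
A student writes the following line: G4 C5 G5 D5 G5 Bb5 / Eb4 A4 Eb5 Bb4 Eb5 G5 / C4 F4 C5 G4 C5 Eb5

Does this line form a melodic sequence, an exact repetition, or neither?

sequence

Each 6-note cell is the previous one transposed down a 3rd.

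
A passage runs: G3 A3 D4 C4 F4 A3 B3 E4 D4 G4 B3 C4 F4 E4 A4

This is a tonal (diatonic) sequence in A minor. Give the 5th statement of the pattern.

Unit = 5 notes; the statements start on G3, A3, B3, moving up a 2nd each time.
Continuing the starts: C4 → D4.
Statement 5 starts on D4 and keeps the same diatonic contour: D4 E4 A4 G4 C5.

D4 E4 A4 G4 C5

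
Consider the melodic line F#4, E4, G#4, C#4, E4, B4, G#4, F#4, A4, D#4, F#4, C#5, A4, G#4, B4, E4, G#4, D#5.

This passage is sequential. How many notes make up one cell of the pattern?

Try groups of 6 (3 cells in 18 notes):
F#4 E4 G#4 C#4 E4 B4 | G#4 F#4 A4 D#4 F#4 C#5 | A4 G#4 B4 E4 G#4 D#5
Each cell is the previous one up a 2nd — so the unit is 6 notes.

6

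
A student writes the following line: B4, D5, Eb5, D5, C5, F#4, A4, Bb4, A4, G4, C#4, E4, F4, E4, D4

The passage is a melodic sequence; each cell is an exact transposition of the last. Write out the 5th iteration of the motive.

Taking 5-note groups, the heads are B4, F#4, C#4: the pattern moves down a 4th.
Carrying on: G#3 → D#3.
From D#3 the exact shape gives D#3 F#3 G3 F#3 E3.

D#3 F#3 G3 F#3 E3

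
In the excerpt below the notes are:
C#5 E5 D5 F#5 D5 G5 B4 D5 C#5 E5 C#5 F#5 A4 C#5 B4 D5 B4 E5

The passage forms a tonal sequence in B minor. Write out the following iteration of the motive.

G4 B4 A4 C#5 A4 D5

The 6-note cells begin on C#5, B4, A4 — each down a 2nd from the last.
Statement 4 starts on G4 and keeps the same diatonic contour: G4 B4 A4 C#5 A4 D5.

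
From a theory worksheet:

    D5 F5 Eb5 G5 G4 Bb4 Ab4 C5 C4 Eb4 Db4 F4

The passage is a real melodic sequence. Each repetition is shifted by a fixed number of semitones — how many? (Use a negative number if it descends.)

Unit = 4 notes; the statements start on D5, G4, C4, moving down a 5th each time.
Counting half-steps from D5 to G4: -7.

-7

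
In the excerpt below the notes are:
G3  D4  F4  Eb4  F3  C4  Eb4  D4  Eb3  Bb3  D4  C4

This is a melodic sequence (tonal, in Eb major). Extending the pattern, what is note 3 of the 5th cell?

Bb3

Grouping in 4s, the 3rd note of each cell is F4, Eb4, D4.
Each moves down a 2nd. Continuing: C4 → Bb3.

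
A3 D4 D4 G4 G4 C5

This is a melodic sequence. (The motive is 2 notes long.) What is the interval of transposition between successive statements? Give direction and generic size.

up a 4th

With a 2-note motive the entries are A3, D4, G4, each up a 4th from the previous.
A3 to D4 is up a 4th.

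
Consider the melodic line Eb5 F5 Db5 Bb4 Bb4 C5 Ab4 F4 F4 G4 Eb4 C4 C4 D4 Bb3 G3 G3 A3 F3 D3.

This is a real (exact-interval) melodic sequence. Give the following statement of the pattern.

With a 4-note motive the entries are Eb5, Bb4, F4, C4, G3, each down a 4th from the previous.
From D3 the exact shape gives D3 E3 C3 A2.

D3 E3 C3 A2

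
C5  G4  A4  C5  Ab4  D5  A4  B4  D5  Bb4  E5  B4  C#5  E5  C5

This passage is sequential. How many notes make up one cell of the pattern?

There are 15 notes; a 5-note unit gives 3 cells:
C5 G4 A4 C5 Ab4 | D5 A4 B4 D5 Bb4 | E5 B4 C#5 E5 C5
Every group is a transposition up a 2nd of the one before; no shorter unit works.

5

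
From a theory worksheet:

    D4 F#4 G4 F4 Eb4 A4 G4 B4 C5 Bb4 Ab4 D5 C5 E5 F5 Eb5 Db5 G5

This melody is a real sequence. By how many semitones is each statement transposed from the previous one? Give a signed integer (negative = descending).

5

Unit = 6 notes; the statements start on D4, G4, C5, moving up a 4th each time.
D4 to G4 spans +5 semitones.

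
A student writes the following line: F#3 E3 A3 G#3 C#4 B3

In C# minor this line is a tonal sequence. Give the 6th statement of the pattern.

B4 A4

With a 2-note motive the entries are F#3, A3, C#4, each up a 3rd from the previous.
Continuing the starts: E4 → G#4 → B4.
From B4 the diatonic shape gives B4 A4.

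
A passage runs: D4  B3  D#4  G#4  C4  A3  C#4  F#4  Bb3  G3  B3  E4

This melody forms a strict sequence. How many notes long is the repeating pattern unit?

12 notes total. Splitting into 3 groups of 4:
D4 B3 D#4 G#4 | C4 A3 C#4 F#4 | Bb3 G3 B3 E4
That's a consistent down a 2nd shift per cell, and no other grouping gives one.

4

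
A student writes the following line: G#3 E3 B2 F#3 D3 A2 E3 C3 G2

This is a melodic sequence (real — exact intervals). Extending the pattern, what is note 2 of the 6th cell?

With 3-note cells, note 2 of each statement runs E3, D3, C3.
Each moves down a 2nd. Continuing: Bb2 → Ab2 → Gb2.

Gb2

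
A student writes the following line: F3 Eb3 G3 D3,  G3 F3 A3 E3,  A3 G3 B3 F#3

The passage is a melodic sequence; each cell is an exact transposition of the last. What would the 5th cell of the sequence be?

Taking 4-note groups, the heads are F3, G3, A3: the pattern moves up a 2nd.
Continuing the starts: B3 → C#4.
So cell 5 is C#4 B3 D#4 A#3.

C#4 B3 D#4 A#3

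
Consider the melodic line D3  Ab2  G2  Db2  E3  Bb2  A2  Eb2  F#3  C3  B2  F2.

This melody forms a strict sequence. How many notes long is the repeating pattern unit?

4

Try groups of 4 (3 cells in 12 notes):
D3 Ab2 G2 Db2 | E3 Bb2 A2 Eb2 | F#3 C3 B2 F2
That's a consistent up a 2nd shift per cell, and no other grouping gives one.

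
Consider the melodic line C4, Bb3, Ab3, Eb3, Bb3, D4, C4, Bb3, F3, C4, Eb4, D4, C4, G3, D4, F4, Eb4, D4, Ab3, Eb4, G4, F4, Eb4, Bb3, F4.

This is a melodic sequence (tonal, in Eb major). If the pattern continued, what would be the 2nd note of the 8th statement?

Bb4

The unit is 5 notes. Position-2 pitches of the 5 shown cells: Bb3, C4, D4, Eb4, F4.
Extending up a 2nd: G4 → Ab4 → Bb4.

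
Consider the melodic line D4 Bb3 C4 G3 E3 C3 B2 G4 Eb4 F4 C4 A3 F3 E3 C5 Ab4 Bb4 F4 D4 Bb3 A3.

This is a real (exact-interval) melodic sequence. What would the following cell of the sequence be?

F5 Db5 Eb5 Bb4 G4 Eb4 D4

The 7-note cells begin on D4, G4, C5 — each up a 4th from the last.
So cell 4 is F5 Db5 Eb5 Bb4 G4 Eb4 D4.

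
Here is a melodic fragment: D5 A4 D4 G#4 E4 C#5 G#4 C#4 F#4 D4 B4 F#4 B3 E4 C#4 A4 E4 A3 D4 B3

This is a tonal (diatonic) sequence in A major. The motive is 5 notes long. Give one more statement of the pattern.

With a 5-note motive the entries are D5, C#5, B4, A4, each down a 2nd from the previous.
From G#4 the diatonic shape gives G#4 D4 G#3 C#4 A3.

G#4 D4 G#3 C#4 A3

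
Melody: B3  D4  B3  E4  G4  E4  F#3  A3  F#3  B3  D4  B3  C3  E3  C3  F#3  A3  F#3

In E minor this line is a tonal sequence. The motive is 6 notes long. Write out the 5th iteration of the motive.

With a 6-note motive the entries are B3, F#3, C3, each down a 4th from the previous.
Carrying on: G2 → D2.
From D2 the diatonic shape gives D2 F#2 D2 G2 B2 G2.

D2 F#2 D2 G2 B2 G2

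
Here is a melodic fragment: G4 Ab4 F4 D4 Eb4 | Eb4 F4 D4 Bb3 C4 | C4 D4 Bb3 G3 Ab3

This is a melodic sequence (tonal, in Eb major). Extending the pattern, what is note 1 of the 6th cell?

Grouping in 5s, the 1st note of each cell is G4, Eb4, C4.
Carrying that down a 3rd forward: Ab3 → F3 → D3.

D3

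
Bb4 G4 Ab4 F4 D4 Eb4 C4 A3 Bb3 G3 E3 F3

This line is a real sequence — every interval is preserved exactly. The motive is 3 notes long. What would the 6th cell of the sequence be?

The 3-note cells begin on Bb4, F4, C4, G3 — each down a 4th from the last.
Extending down a 4th: D3 → A2.
So cell 6 is A2 F#2 G2.

A2 F#2 G2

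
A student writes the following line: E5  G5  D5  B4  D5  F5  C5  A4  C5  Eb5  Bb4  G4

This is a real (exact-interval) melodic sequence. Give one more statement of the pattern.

The 4-note cells begin on E5, D5, C5 — each down a 2nd from the last.
So cell 4 is Bb4 Db5 Ab4 F4.

Bb4 Db5 Ab4 F4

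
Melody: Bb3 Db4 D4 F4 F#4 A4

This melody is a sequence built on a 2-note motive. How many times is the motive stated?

3

6 notes in groups of 2 gives 6/2 = 3 statements.
Starts: Bb3, D4, F#4 — each up a 3rd.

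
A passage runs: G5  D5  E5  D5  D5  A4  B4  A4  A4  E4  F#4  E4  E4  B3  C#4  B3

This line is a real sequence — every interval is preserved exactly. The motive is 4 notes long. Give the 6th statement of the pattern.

With a 4-note motive the entries are G5, D5, A4, E4, each down a 4th from the previous.
Carrying on: B3 → F#3.
Statement 6 starts on F#3 and keeps the same exact contour: F#3 C#3 D#3 C#3.

F#3 C#3 D#3 C#3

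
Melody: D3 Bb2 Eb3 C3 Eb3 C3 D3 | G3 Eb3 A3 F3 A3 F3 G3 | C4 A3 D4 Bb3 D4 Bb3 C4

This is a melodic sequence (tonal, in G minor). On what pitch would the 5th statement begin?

Bb4

Unit = 7 notes; the statements start on D3, G3, C4, moving up a 4th each time.
Extending the heads up a 4th: F4 → Bb4.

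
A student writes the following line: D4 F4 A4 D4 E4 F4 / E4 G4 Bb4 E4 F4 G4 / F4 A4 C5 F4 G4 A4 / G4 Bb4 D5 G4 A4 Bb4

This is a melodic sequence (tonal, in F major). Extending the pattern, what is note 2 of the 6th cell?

The unit is 6 notes. Position-2 pitches of the 4 shown cells: F4, G4, A4, Bb4.
Extending up a 2nd: C5 → D5.

D5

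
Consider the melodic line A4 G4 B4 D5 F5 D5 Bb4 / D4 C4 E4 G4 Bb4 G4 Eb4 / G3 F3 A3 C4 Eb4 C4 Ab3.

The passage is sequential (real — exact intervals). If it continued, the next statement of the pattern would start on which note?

The 7-note cells begin on A4, D4, G3 — each down a 5th from the last.
One more step down a 5th gives C3.

C3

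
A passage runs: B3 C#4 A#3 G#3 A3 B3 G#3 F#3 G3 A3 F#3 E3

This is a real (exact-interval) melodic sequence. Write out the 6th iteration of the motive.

Taking 4-note groups, the heads are B3, A3, G3: the pattern moves down a 2nd.
Continuing the starts: F3 → Eb3 → Db3.
From Db3 the exact shape gives Db3 Eb3 C3 Bb2.

Db3 Eb3 C3 Bb2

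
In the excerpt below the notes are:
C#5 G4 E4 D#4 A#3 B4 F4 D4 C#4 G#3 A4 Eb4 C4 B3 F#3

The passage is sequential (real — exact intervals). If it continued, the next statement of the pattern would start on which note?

G4

Taking 5-note groups, the heads are C#5, B4, A4: the pattern moves down a 2nd.
One more step down a 2nd gives G4.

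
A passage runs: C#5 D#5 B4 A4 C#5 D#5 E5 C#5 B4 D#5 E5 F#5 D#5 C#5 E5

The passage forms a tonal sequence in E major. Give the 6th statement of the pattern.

A5 B5 G#5 F#5 A5

Unit = 5 notes; the statements start on C#5, D#5, E5, moving up a 2nd each time.
Continuing the starts: F#5 → G#5 → A5.
So cell 6 is A5 B5 G#5 F#5 A5.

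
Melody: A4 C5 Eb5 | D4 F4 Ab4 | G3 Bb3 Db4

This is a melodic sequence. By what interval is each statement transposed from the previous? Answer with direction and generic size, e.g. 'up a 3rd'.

With a 3-note motive the entries are A4, D4, G3, each down a 5th from the previous.
A4 to D4 is down a 5th.

down a 5th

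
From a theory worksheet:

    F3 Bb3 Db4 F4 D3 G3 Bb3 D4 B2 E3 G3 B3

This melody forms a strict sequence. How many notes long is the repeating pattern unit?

12 notes total. Splitting into 3 groups of 4:
F3 Bb3 Db4 F4 | D3 G3 Bb3 D4 | B2 E3 G3 B3
Each cell is the previous one down a 3rd — so the unit is 4 notes.

4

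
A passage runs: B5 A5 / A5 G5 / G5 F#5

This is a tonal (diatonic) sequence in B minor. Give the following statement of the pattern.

Unit = 2 notes; the statements start on B5, A5, G5, moving down a 2nd each time.
From F#5 the diatonic shape gives F#5 E5.

F#5 E5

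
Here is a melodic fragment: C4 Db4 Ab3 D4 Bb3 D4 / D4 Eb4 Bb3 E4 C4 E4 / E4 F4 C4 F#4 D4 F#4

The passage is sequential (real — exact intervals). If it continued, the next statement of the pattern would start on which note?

F#4

The 6-note cells begin on C4, D4, E4 — each up a 2nd from the last.
One more step up a 2nd gives F#4.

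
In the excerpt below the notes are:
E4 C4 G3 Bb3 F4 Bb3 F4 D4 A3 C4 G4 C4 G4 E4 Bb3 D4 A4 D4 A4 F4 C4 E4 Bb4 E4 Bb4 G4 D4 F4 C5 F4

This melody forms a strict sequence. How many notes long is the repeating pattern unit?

30 notes total. Splitting into 5 groups of 6:
E4 C4 G3 Bb3 F4 Bb3 | F4 D4 A3 C4 G4 C4 | G4 E4 Bb3 D4 A4 D4 | A4 F4 C4 E4 Bb4 E4 | Bb4 G4 D4 F4 C5 F4
Every group is a transposition up a 2nd of the one before; no shorter unit works.

6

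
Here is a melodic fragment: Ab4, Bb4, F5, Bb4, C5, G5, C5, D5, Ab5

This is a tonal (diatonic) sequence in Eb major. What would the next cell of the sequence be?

Unit = 3 notes; the statements start on Ab4, Bb4, C5, moving up a 2nd each time.
So cell 4 is D5 Eb5 Bb5.

D5 Eb5 Bb5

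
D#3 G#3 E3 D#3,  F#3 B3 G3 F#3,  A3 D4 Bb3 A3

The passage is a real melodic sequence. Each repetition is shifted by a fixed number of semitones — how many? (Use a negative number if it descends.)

Unit = 4 notes; the statements start on D#3, F#3, A3, moving up a 3rd each time.
D#3→F#3 is 54 − 51 = 3 semitones.

3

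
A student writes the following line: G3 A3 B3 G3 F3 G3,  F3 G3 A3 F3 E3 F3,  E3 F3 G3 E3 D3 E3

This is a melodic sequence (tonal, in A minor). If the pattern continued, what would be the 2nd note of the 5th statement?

With 6-note cells, note 2 of each statement runs A3, G3, F3.
Each moves down a 2nd. Continuing: E3 → D3.

D3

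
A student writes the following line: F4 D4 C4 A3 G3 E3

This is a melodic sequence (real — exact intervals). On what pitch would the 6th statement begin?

Unit = 2 notes; the statements start on F4, C4, G3, moving down a 4th each time.
Extending the heads down a 4th: D3 → A2 → E2.

E2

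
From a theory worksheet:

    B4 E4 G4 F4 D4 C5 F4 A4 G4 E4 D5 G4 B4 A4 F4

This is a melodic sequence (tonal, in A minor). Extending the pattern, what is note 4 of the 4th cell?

With 5-note cells, note 4 of each statement runs F4, G4, A4.
Each moves up a 2nd; the next is B4.

B4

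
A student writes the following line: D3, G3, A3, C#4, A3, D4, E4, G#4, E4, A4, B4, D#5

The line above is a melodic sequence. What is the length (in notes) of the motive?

4

Try groups of 4 (3 cells in 12 notes):
D3 G3 A3 C#4 | A3 D4 E4 G#4 | E4 A4 B4 D#5
Every group is a transposition up a 5th of the one before; no shorter unit works.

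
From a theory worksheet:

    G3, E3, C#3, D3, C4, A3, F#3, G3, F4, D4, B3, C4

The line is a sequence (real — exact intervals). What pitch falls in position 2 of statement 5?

C5

With 4-note cells, note 2 of each statement runs E3, A3, D4.
Carrying that up a 4th forward: G4 → C5.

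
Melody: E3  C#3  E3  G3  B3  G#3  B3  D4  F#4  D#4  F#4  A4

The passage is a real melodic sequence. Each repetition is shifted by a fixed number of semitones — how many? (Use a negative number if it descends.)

7

With a 4-note motive the entries are E3, B3, F#4, each up a 5th from the previous.
Counting half-steps from E3 to B3: 7.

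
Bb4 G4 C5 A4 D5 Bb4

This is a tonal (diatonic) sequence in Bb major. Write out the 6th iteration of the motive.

With a 2-note motive the entries are Bb4, C5, D5, each up a 2nd from the previous.
Carrying on: Eb5 → F5 → G5.
So cell 6 is G5 Eb5.

G5 Eb5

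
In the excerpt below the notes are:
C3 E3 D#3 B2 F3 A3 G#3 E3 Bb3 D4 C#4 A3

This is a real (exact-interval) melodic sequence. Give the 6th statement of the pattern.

The 4-note cells begin on C3, F3, Bb3 — each up a 4th from the last.
Extending up a 4th: Eb4 → Ab4 → Db5.
So cell 6 is Db5 F5 E5 C5.

Db5 F5 E5 C5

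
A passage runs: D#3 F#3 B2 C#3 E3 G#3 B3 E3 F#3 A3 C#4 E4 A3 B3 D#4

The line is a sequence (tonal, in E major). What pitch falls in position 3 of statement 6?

Grouping in 5s, the 3rd note of each cell is B2, E3, A3.
Carrying that up a 4th forward: D#4 → G#4 → C#5.

C#5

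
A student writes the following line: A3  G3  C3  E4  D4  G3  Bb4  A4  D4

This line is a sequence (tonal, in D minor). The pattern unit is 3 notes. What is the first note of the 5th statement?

C6

The 3-note cells begin on A3, E4, Bb4 — each up a 5th from the last.
Continuing: F5 → C6. Statement 5 starts on C6.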